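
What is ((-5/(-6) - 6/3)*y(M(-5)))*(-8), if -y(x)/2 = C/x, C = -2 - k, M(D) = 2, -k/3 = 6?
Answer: -448/3 ≈ -149.33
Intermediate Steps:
k = -18 (k = -3*6 = -18)
C = 16 (C = -2 - 1*(-18) = -2 + 18 = 16)
y(x) = -32/x
((-5/(-6) - 6/3)*y(M(-5)))*(-8) = ((-5/(-6) - 6/3)*(-32/2))*(-8) = ((-5*(-⅙) - 6*⅓)*(-32*½))*(-8) = ((⅚ - 2)*(-16))*(-8) = -7/6*(-16)*(-8) = (56/3)*(-8) = -448/3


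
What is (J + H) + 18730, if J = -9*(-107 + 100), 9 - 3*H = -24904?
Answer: 81292/3 ≈ 27097.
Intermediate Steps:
H = 24913/3 (H = 3 - ⅓*(-24904) = 3 + 24904/3 = 24913/3 ≈ 8304.3)
J = 63 (J = -9*(-7) = 63)
(J + H) + 18730 = (63 + 24913/3) + 18730 = 25102/3 + 18730 = 81292/3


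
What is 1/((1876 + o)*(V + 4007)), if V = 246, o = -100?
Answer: 1/7553328 ≈ 1.3239e-7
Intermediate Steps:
1/((1876 + o)*(V + 4007)) = 1/((1876 - 100)*(246 + 4007)) = 1/(1776*4253) = 1/7553328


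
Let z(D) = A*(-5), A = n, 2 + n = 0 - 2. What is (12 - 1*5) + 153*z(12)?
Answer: 3067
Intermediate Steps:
n = -4 (n = -2 + (0 - 2) = -2 - 2 = -4)
A = -4
z(D) = 20 (z(D) = -4*(-5) = 20)
(12 - 1*5) + 153*z(12) = (12 - 1*5) + 153*20 = (12 - 5) + 3060 = 7 + 3060 = 3067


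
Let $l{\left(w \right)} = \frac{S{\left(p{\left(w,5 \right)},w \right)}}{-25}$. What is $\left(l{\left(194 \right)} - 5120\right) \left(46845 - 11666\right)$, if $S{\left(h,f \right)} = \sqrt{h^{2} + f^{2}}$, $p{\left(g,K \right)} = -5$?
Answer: $-180116480 - \frac{35179 \sqrt{37661}}{25} \approx -1.8039 \cdot 10^{8}$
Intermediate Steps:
$S{\left(h,f \right)} = \sqrt{f^{2} + h^{2}}$
$l{\left(w \right)} = - \frac{\sqrt{25 + w^{2}}}{25}$ ($l{\left(w \right)} = \frac{\sqrt{w^{2} + \left(-5\right)^{2}}}{-25} = \sqrt{w^{2} + 25} \left(- \frac{1}{25}\right) = \sqrt{25 + w^{2}} \left(- \frac{1}{25}\right) = - \frac{\sqrt{25 + w^{2}}}{25}$)
$\left(l{\left(194 \right)} - 5120\right) \left(46845 - 11666\right) = \left(- \frac{\sqrt{25 + 194^{2}}}{25} - 5120\right) \left(46845 - 11666\right) = \left(- \frac{\sqrt{25 + 37636}}{25} - 5120\right) 35179 = \left(- \frac{\sqrt{37661}}{25} - 5120\right) 35179 = \left(-5120 - \frac{\sqrt{37661}}{25}\right) 35179 = -180116480 - \frac{35179 \sqrt{37661}}{25}$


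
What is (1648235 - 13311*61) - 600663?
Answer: 235601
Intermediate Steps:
(1648235 - 13311*61) - 600663 = (1648235 - 811971) - 600663 = 836264 - 600663 = 235601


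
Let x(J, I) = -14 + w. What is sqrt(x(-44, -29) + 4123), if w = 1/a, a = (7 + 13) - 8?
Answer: sqrt(147927)/6 ≈ 64.102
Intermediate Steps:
a = 12 (a = 20 - 8 = 12)
w = 1/12 ≈ 0.083333
x(J, I) = -167/12 (x(J, I) = -14 + 1/12 = -167/12)
sqrt(x(-44, -29) + 4123) = sqrt(-167/12 + 4123) = sqrt(49309/12) = sqrt(147927)/6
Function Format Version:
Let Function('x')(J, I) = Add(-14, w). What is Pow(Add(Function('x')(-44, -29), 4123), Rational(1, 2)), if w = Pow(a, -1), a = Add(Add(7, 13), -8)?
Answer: Mul(Rational(1, 6), Pow(147927, Rational(1, 2))) ≈ 64.102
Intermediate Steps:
a = 12 (a = Add(20, -8) = 12)
w = Rational(1, 12) (w = Pow(12, -1) = Rational(1, 12) ≈ 0.083333)
Function('x')(J, I) = Rational(-167, 12) (Function('x')(J, I) = Add(-14, Rational(1, 12)) = Rational(-167, 12))
Pow(Add(Function('x')(-44, -29), 4123), Rational(1, 2)) = Pow(Add(Rational(-167, 12), 4123), Rational(1, 2)) = Pow(Rational(49309, 12), Rational(1, 2)) = Mul(Rational(1, 6), Pow(147927, Rational(1, 2)))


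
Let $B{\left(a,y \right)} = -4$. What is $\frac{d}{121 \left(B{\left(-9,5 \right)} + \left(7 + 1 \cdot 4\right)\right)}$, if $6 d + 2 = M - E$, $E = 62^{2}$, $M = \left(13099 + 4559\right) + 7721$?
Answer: $\frac{21533}{5082} \approx 4.2371$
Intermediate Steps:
$M = 25379$ ($M = 17658 + 7721 = 25379$)
$E = 3844$
$d = \frac{21533}{6}$ ($d = - \frac{1}{3} + \frac{25379 - 3844}{6} = - \frac{1}{3} + \frac{1}{6} \cdot 21535 = - \frac{1}{3} + \frac{21535}{6} = \frac{21533}{6} \approx 3588.8$)
$\frac{d}{121 \left(B{\left(-9,5 \right)} + \left(7 + 1 \cdot 4\right)\right)} = \frac{21533}{6 \cdot 121 \left(-4 + \left(7 + 1 \cdot 4\right)\right)} = \frac{21533}{6 \cdot 121 \left(-4 + \left(7 + 4\right)\right)} = \frac{21533}{6 \cdot 121 \left(-4 + 11\right)} = \frac{21533}{6 \cdot 121 \cdot 7} = \frac{21533}{6 \cdot 847} = \frac{21533}{6} \cdot \frac{1}{847} = \frac{21533}{5082}$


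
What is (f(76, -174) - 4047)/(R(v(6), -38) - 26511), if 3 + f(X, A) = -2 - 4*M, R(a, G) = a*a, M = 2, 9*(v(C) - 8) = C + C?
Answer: 7308/47563 ≈ 0.15365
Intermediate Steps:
v(C) = 8 + 2*C/9 (v(C) = 8 + (C + C)/9 = 8 + (2*C)/9 = 8 + 2*C/9)
R(a, G) = a**2
f(X, A) = -13 (f(X, A) = -3 + (-2 - 4*2) = -3 + (-2 - 8) = -3 - 10 = -13)
(f(76, -174) - 4047)/(R(v(6), -38) - 26511) = (-13 - 4047)/((8 + (2/9)*6)**2 - 26511) = -4060/((8 + 4/3)**2 - 26511) = -4060/((28/3)**2 - 26511) = -4060/(784/9 - 26511) = -4060/(-237815/9) = -4060*(-9/237815) = 7308/47563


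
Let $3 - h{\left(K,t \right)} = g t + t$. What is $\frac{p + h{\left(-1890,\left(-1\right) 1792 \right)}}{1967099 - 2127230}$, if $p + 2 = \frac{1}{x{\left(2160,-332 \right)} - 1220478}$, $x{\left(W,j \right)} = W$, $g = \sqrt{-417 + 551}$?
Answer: $- \frac{2184444173}{195090479658} - \frac{1792 \sqrt{134}}{160131} \approx -0.14074$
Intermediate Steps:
$g = \sqrt{134} \approx 11.576$
$p = - \frac{2436637}{1218318}$ ($p = -2 + \frac{1}{2160 - 1220478} = -2 + \frac{1}{-1218318} = -2 - \frac{1}{1218318} = - \frac{2436637}{1218318} \approx -2.0$)
$h{\left(K,t \right)} = 3 - t - t \sqrt{134}$ ($h{\left(K,t \right)} = 3 - \left(\sqrt{134} t + t\right) = 3 - \left(t \sqrt{134} + t\right) = 3 - \left(t + t \sqrt{134}\right) = 3 - t - t \sqrt{134}$)
$\frac{p + h{\left(-1890,\left(-1\right) 1792 \right)}}{1967099 - 2127230} = \frac{- \frac{2436637}{1218318} - \left(-3 - 1792 + \left(-1\right) 1792 \sqrt{134}\right)}{1967099 - 2127230} = \frac{- \frac{2436637}{1218318} - \left(-1795 - 1792 \sqrt{134}\right)}{-160131} = \left(- \frac{2436637}{1218318} + \left(3 + 1792 + 1792 \sqrt{134}\right)\right) \left(- \frac{1}{160131}\right) = \left(- \frac{2436637}{1218318} + \left(1795 + 1792 \sqrt{134}\right)\right) \left(- \frac{1}{160131}\right) = \left(\frac{2184444173}{1218318} + 1792 \sqrt{134}\right) \left(- \frac{1}{160131}\right) = - \frac{2184444173}{195090479658} - \frac{1792 \sqrt{134}}{160131}$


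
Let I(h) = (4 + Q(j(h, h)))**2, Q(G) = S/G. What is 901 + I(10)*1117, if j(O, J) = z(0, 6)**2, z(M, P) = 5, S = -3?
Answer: 11072978/625 ≈ 17717.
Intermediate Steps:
j(O, J) = 25 (j(O, J) = 5**2 = 25)
Q(G) = -3/G
I(h) = 9409/625 (I(h) = (4 - 3/25)**2 = (97/25)**2 = 9409/625)
901 + I(10)*1117 = 901 + (9409/625)*1117 = 901 + 10509853/625 = 11072978/625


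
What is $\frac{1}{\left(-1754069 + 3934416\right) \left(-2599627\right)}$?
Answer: $- \frac{1}{5668088930569} \approx -1.7643 \cdot 10^{-13}$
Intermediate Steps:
$\frac{1}{\left(-1754069 + 3934416\right) \left(-2599627\right)} = \frac{1}{2180347} \left(- \frac{1}{2599627}\right) = - \frac{1}{5668088930569}$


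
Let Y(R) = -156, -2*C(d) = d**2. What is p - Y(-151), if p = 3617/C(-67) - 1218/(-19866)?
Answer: 327942831/2123297 ≈ 154.45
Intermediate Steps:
C(d) = -d**2/2
p = -3291501/2123297 (p = 3617/((-1/2*(-67)**2)) - 1218/(-19866) = 3617/((-1/2*4489)) - 1218*(-1/19866) = 3617/(-4489/2) + 29/473 = 3617*(-2/4489) + 29/473 = -7234/4489 + 29/473 = -3291501/2123297 ≈ -1.5502)
p - Y(-151) = -3291501/2123297 - 1*(-156) = -3291501/2123297 + 156 = 327942831/2123297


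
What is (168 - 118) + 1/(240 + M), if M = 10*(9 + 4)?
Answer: 18501/370 ≈ 50.003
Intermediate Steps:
M = 130 (M = 10*13 = 130)
(168 - 118) + 1/(240 + M) = (168 - 118) + 1/(240 + 130) = 50 + 1/370 = 18501/370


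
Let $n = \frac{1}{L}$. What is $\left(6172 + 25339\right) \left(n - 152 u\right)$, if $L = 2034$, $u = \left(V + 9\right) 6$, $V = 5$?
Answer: $- \frac{818344167721}{2034} \approx -4.0233 \cdot 10^{8}$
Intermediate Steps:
$u = 84$ ($u = \left(5 + 9\right) 6 = 14 \cdot 6 = 84$)
$n = \frac{1}{2034} \approx 0.00049164$
$\left(6172 + 25339\right) \left(n - 152 u\right) = \left(6172 + 25339\right) \left(\frac{1}{2034} - 12768\right) = 31511 \left(\frac{1}{2034} - 12768\right) = 31511 \left(- \frac{25970111}{2034}\right) = - \frac{818344167721}{2034}$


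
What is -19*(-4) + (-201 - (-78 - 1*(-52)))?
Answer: -99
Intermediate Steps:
-19*(-4) + (-201 - (-78 - 1*(-52))) = 76 + (-201 - (-78 + 52)) = 76 + (-201 - 1*(-26)) = 76 + (-201 + 26) = 76 - 175 = -99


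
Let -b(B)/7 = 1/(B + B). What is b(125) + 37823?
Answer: 9455743/250 ≈ 37823.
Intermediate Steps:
b(B) = -7/(2*B) (b(B) = -7/(B + B) = -7*1/(2*B) = -7/(2*B))
b(125) + 37823 = -7/2/125 + 37823 = -7/2*1/125 + 37823 = -7/250 + 37823 = 9455743/250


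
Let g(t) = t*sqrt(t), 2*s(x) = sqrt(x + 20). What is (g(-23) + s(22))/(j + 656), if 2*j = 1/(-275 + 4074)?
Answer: 3799*sqrt(42)/4984289 - 174754*I*sqrt(23)/4984289 ≈ 0.0049396 - 0.16815*I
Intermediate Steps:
s(x) = sqrt(20 + x)/2 (s(x) = sqrt(x + 20)/2 = sqrt(20 + x)/2)
j = 1/7598 (j = 1/(2*(-275 + 4074)) = (1/2)/3799 = (1/2)*(1/3799) = 1/7598 ≈ 0.00013161)
g(t) = t**(3/2)
(g(-23) + s(22))/(j + 656) = ((-23)**(3/2) + sqrt(20 + 22)/2)/(1/7598 + 656) = (-23*I*sqrt(23) + sqrt(42)/2)/(4984289/7598) = (sqrt(42)/2 - 23*I*sqrt(23))*(7598/4984289) = 3799*sqrt(42)/4984289 - 174754*I*sqrt(23)/4984289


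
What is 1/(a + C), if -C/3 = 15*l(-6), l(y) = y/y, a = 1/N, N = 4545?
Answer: -4545/204524 ≈ -0.022222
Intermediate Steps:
a = 1/4545 ≈ 0.00022002
l(y) = 1
C = -45 ≈ -45.000
1/(a + C) = 1/(1/4545 - 45) = 1/(-204524/4545) = -4545/204524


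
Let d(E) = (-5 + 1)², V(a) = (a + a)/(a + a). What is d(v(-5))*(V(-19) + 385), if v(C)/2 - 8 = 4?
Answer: 6176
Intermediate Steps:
v(C) = 24 (v(C) = 16 + 2*4 = 16 + 8 = 24)
V(a) = 1 (V(a) = (2*a)/((2*a)) = (2*a)*(1/(2*a)) = 1)
d(E) = 16 (d(E) = (-4)² = 16)
d(v(-5))*(V(-19) + 385) = 16*(1 + 385) = 16*386 = 6176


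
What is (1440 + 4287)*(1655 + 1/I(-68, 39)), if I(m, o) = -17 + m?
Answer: 805639998/85 ≈ 9.4781e+6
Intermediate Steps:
(1440 + 4287)*(1655 + 1/I(-68, 39)) = (1440 + 4287)*(1655 + 1/(-17 - 68)) = 5727*(1655 + 1/(-85)) = 5727*(1655 - 1/85) = 5727*(140674/85) = 805639998/85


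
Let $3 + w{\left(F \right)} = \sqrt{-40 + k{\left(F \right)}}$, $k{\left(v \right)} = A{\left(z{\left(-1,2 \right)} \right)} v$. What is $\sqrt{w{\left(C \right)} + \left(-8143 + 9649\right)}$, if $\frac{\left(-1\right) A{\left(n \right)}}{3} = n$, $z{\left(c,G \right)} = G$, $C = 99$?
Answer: $\sqrt{1503 + i \sqrt{634}} \approx 38.77 + 0.3247 i$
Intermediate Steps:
$A{\left(n \right)} = - 3 n$
$k{\left(v \right)} = - 6 v$ ($k{\left(v \right)} = \left(-3\right) 2 v = - 6 v$)
$w{\left(F \right)} = -3 + \sqrt{-40 - 6 F}$
$\sqrt{w{\left(C \right)} + \left(-8143 + 9649\right)} = \sqrt{\left(-3 + \sqrt{-40 - 594}\right) + \left(-8143 + 9649\right)} = \sqrt{\left(-3 + \sqrt{-40 - 594}\right) + 1506} = \sqrt{\left(-3 + \sqrt{-634}\right) + 1506} = \sqrt{\left(-3 + i \sqrt{634}\right) + 1506} = \sqrt{1503 + i \sqrt{634}}$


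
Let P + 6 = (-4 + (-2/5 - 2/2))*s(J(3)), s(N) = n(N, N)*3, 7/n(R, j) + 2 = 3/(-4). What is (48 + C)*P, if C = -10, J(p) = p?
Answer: 73644/55 ≈ 1339.0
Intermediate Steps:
n(R, j) = -28/11 (n(R, j) = 7/(-2 + 3/(-4)) = 7/(-2 + 3*(-¼)) = 7/(-2 - ¾) = 7/(-11/4) = 7*(-4/11) = -28/11)
s(N) = -84/11 (s(N) = -28/11*3 = -84/11)
P = 1938/55 (P = -6 + (-4 + (-2/5 - 2/2))*(-84/11) = -6 + (-4 + (-2*⅕ - 2*½))*(-84/11) = -6 + (-4 + (-⅖ - 1))*(-84/11) = -6 + (-4 - 7/5)*(-84/11) = -6 - 27/5*(-84/11) = -6 + 2268/55 = 1938/55 ≈ 35.236)
(48 + C)*P = (48 - 10)*(1938/55) = 38*(1938/55) = 73644/55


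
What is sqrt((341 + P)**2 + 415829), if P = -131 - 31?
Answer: sqrt(447870) ≈ 669.23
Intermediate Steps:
P = -162
sqrt((341 + P)**2 + 415829) = sqrt((341 - 162)**2 + 415829) = sqrt(179**2 + 415829) = sqrt(32041 + 415829) = sqrt(447870)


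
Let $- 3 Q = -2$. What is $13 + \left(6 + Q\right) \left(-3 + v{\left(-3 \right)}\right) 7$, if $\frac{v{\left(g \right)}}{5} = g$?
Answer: $-827$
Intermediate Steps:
$Q = \frac{2}{3}$ ($Q = \left(- \frac{1}{3}\right) \left(-2\right) = \frac{2}{3} \approx 0.66667$)
$v{\left(g \right)} = 5 g$
$13 + \left(6 + Q\right) \left(-3 + v{\left(-3 \right)}\right) 7 = 13 + \left(6 + \frac{2}{3}\right) \left(-3 + 5 \left(-3\right)\right) 7 = 13 + \frac{20 \left(-3 - 15\right)}{3} \cdot 7 = 13 + \frac{20}{3} \left(-18\right) 7 = 13 - 840 = -827$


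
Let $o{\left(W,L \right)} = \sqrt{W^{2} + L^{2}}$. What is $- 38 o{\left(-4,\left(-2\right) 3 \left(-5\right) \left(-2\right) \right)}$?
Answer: $- 152 \sqrt{226} \approx -2285.1$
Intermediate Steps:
$o{\left(W,L \right)} = \sqrt{L^{2} + W^{2}}$
$- 38 o{\left(-4,\left(-2\right) 3 \left(-5\right) \left(-2\right) \right)} = - 38 \sqrt{\left(\left(-2\right) 3 \left(-5\right) \left(-2\right)\right)^{2} + \left(-4\right)^{2}} = - 38 \sqrt{\left(\left(-6\right) \left(-5\right) \left(-2\right)\right)^{2} + 16} = - 38 \sqrt{\left(30 \left(-2\right)\right)^{2} + 16} = - 38 \sqrt{\left(-60\right)^{2} + 16} = - 38 \sqrt{3600 + 16} = - 38 \sqrt{3616} = - 38 \cdot 4 \sqrt{226} = - 152 \sqrt{226}$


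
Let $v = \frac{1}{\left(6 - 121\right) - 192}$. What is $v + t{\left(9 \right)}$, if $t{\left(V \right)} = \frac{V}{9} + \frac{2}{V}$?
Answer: $\frac{3368}{2763} \approx 1.219$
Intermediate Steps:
$t{\left(V \right)} = \frac{2}{V} + \frac{V}{9}$ ($t{\left(V \right)} = V \frac{1}{9} + \frac{2}{V} = \frac{V}{9} + \frac{2}{V} = \frac{2}{V} + \frac{V}{9}$)
$v = - \frac{1}{307}$ ($v = \frac{1}{\left(6 - 121\right) - 192} = \frac{1}{-115 - 192} = \frac{1}{-307} = - \frac{1}{307} \approx -0.0032573$)
$v + t{\left(9 \right)} = - \frac{1}{307} + \left(\frac{2}{9} + \frac{1}{9} \cdot 9\right) = - \frac{1}{307} + \left(2 \cdot \frac{1}{9} + 1\right) = - \frac{1}{307} + \left(\frac{2}{9} + 1\right) = - \frac{1}{307} + \frac{11}{9} = \frac{3368}{2763}$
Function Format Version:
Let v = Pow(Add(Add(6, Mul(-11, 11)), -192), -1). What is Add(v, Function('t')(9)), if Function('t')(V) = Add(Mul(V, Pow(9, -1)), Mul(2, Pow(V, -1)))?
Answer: Rational(3368, 2763) ≈ 1.2190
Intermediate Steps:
Function('t')(V) = Add(Mul(2, Pow(V, -1)), Mul(Rational(1, 9), V)) (Function('t')(V) = Add(Mul(V, Rational(1, 9)), Mul(2, Pow(V, -1))) = Add(Mul(Rational(1, 9), V), Mul(2, Pow(V, -1))) = Add(Mul(2, Pow(V, -1)), Mul(Rational(1, 9), V)))
v = Rational(-1, 307) (v = Pow(Add(Add(6, -121), -192), -1) = Pow(Add(-115, -192), -1) = Pow(-307, -1) = Rational(-1, 307) ≈ -0.0032573)
Add(v, Function('t')(9)) = Add(Rational(-1, 307), Add(Mul(2, Pow(9, -1)), Mul(Rational(1, 9), 9))) = Add(Rational(-1, 307), Add(Mul(2, Rational(1, 9)), 1)) = Add(Rational(-1, 307), Add(Rational(2, 9), 1)) = Add(Rational(-1, 307), Rational(11, 9)) = Rational(3368, 2763)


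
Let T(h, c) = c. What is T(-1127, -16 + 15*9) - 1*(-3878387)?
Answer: 3878506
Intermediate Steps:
T(-1127, -16 + 15*9) - 1*(-3878387) = (-16 + 15*9) - 1*(-3878387) = (-16 + 135) + 3878387 = 119 + 3878387 = 3878506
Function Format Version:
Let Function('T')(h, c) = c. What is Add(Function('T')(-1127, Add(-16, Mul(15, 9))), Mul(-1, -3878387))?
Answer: 3878506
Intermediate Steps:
Add(Function('T')(-1127, Add(-16, Mul(15, 9))), Mul(-1, -3878387)) = Add(Add(-16, Mul(15, 9)), Mul(-1, -3878387)) = Add(Add(-16, 135), 3878387) = Add(119, 3878387) = 3878506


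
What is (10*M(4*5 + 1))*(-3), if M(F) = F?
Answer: -630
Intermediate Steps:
(10*M(4*5 + 1))*(-3) = (10*(4*5 + 1))*(-3) = (10*(20 + 1))*(-3) = (10*21)*(-3) = 210*(-3) = -630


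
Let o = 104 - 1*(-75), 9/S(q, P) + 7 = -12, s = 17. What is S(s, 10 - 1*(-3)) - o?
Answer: -3410/19 ≈ -179.47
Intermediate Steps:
S(q, P) = -9/19 (S(q, P) = 9/(-7 - 12) = 9/(-19) = 9*(-1/19) = -9/19)
o = 179 (o = 104 + 75 = 179)
S(s, 10 - 1*(-3)) - o = -9/19 - 1*179 = -9/19 - 179 = -3410/19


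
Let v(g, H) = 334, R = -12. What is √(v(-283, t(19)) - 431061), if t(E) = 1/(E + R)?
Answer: I*√430727 ≈ 656.3*I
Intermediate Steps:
t(E) = 1/(-12 + E) (t(E) = 1/(E - 12) = 1/(-12 + E))
√(v(-283, t(19)) - 431061) = √(334 - 431061) = √(-430727) = I*√430727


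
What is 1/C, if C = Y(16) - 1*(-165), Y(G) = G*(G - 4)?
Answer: 1/357 ≈ 0.0028011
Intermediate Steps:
Y(G) = G*(-4 + G)
C = 357 (C = 16*(-4 + 16) - 1*(-165) = 16*12 + 165 = 192 + 165 = 357)
1/C = 1/357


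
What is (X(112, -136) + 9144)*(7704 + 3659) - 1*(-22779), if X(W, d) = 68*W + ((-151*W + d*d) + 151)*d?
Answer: -2490746821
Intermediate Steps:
X(W, d) = 68*W + d*(151 + d**2 - 151*W) (X(W, d) = 68*W + ((-151*W + d**2) + 151)*d = 68*W + ((d**2 - 151*W) + 151)*d = 68*W + (151 + d**2 - 151*W)*d = 68*W + d*(151 + d**2 - 151*W))
(X(112, -136) + 9144)*(7704 + 3659) - 1*(-22779) = (((-136)**3 + 68*112 + 151*(-136) - 151*112*(-136)) + 9144)*(7704 + 3659) - 1*(-22779) = ((-2515456 + 7616 - 20536 + 2300032) + 9144)*11363 + 22779 = (-228344 + 9144)*11363 + 22779 = -219200*11363 + 22779 = -2490769600 + 22779 = -2490746821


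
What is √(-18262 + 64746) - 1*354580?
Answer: -354580 + 2*√11621 ≈ -3.5436e+5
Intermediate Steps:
√(-18262 + 64746) - 1*354580 = √46484 - 354580 = 2*√11621 - 354580 = -354580 + 2*√11621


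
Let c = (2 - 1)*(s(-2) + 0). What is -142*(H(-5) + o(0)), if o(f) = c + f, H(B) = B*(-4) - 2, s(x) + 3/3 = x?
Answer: -2130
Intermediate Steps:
s(x) = -1 + x
c = -3 (c = (2 - 1)*((-1 - 2) + 0) = 1*(-3 + 0) = 1*(-3) = -3)
H(B) = -2 - 4*B (H(B) = -4*B - 2 = -2 - 4*B)
o(f) = -3 + f
-142*(H(-5) + o(0)) = -142*((-2 - 4*(-5)) + (-3 + 0)) = -142*((-2 + 20) - 3) = -142*(18 - 3) = -142*15 = -2130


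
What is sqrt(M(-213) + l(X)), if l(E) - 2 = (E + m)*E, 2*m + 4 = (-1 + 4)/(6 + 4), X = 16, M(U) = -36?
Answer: sqrt(4810)/5 ≈ 13.871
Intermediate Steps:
m = -37/20 (m = -2 + ((-1 + 4)/(6 + 4))/2 = -2 + (3/10)/2 = -2 + (3*(1/10))/2 = -2 + (1/2)*(3/10) = -2 + 3/20 = -37/20 ≈ -1.8500)
l(E) = 2 + E*(-37/20 + E) (l(E) = 2 + (E - 37/20)*E = 2 + (-37/20 + E)*E = 2 + E*(-37/20 + E))
sqrt(M(-213) + l(X)) = sqrt(-36 + (2 + 16**2 - 37/20*16)) = sqrt(-36 + (2 + 256 - 148/5)) = sqrt(-36 + 1142/5) = sqrt(962/5) = sqrt(4810)/5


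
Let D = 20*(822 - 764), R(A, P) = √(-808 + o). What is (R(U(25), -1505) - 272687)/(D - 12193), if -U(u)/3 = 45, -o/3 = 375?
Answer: 272687/11033 - I*√1933/11033 ≈ 24.716 - 0.0039849*I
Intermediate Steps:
o = -1125 (o = -3*375 = -1125)
U(u) = -135 (U(u) = -3*45 = -135)
R(A, P) = I*√1933 (R(A, P) = √(-808 - 1125) = √(-1933) = I*√1933)
D = 1160 (D = 20*58 = 1160)
(R(U(25), -1505) - 272687)/(D - 12193) = (I*√1933 - 272687)/(1160 - 12193) = (-272687 + I*√1933)/(-11033) = (-272687 + I*√1933)*(-1/11033) = 272687/11033 - I*√1933/11033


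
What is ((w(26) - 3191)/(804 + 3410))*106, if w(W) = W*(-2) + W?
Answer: -170501/2107 ≈ -80.921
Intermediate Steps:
w(W) = -W (w(W) = -2*W + W = -W)
((w(26) - 3191)/(804 + 3410))*106 = ((-1*26 - 3191)/(804 + 3410))*106 = ((-26 - 3191)/4214)*106 = -3217*1/4214*106 = -3217/4214*106 = -170501/2107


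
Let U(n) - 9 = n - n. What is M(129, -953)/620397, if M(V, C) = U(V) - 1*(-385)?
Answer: 394/620397 ≈ 0.00063508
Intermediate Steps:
U(n) = 9 (U(n) = 9 + (n - n) = 9 + 0 = 9)
M(V, C) = 394 (M(V, C) = 9 - 1*(-385) = 9 + 385 = 394)
M(129, -953)/620397 = 394/620397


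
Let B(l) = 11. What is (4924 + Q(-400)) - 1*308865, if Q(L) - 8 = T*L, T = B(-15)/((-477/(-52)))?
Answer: -145204841/477 ≈ -3.0441e+5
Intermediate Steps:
T = 572/477 (T = 11/((-477/(-52))) = 11/((-477*(-1/52))) = 11/(477/52) = 11*(52/477) = 572/477 ≈ 1.1992)
Q(L) = 8 + 572*L/477
(4924 + Q(-400)) - 1*308865 = (4924 + (8 + (572/477)*(-400))) - 1*308865 = (4924 + (8 - 228800/477)) - 308865 = (4924 - 224984/477) - 308865 = 2123764/477 - 308865 = -145204841/477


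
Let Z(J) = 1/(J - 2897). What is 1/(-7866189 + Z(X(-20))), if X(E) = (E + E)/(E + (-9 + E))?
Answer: -141913/1116314479606 ≈ -1.2713e-7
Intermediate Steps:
X(E) = 2*E/(-9 + 2*E) (X(E) = (2*E)/(-9 + 2*E) = 2*E/(-9 + 2*E))
Z(J) = 1/(-2897 + J)
1/(-7866189 + Z(X(-20))) = 1/(-7866189 + 1/(-2897 + 2*(-20)/(-9 + 2*(-20)))) = 1/(-7866189 + 1/(-2897 + 2*(-20)/(-9 - 40))) = 1/(-7866189 + 1/(-2897 + 2*(-20)/(-49))) = 1/(-7866189 + 1/(-2897 + 2*(-20)*(-1/49))) = 1/(-7866189 + 1/(-2897 + 40/49)) = 1/(-7866189 + 1/(-141913/49)) = 1/(-7866189 - 49/141913) = 1/(-1116314479606/141913) = -141913/1116314479606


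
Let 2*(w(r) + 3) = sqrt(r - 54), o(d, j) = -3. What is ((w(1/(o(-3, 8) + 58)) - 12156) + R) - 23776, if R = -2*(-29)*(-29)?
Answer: -37617 + I*sqrt(163295)/110 ≈ -37617.0 + 3.6736*I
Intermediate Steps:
w(r) = -3 + sqrt(-54 + r)/2 (w(r) = -3 + sqrt(r - 54)/2 = -3 + sqrt(-54 + r)/2)
R = -1682 (R = 58*(-29) = -1682)
((w(1/(o(-3, 8) + 58)) - 12156) + R) - 23776 = (((-3 + sqrt(-54 + 1/(-3 + 58))/2) - 12156) - 1682) - 23776 = (((-3 + sqrt(-54 + 1/55)/2) - 12156) - 1682) - 23776 = (((-3 + sqrt(-2969/55)/2) - 12156) - 1682) - 23776 = (((-3 + (I*sqrt(163295)/55)/2) - 12156) - 1682) - 23776 = (((-3 + I*sqrt(163295)/110) - 12156) - 1682) - 23776 = ((-12159 + I*sqrt(163295)/110) - 1682) - 23776 = (-13841 + I*sqrt(163295)/110) - 23776 = -37617 + I*sqrt(163295)/110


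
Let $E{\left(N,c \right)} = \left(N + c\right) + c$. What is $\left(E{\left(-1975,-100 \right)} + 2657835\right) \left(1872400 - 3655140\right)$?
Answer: $-4734351308400$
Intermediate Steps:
$E{\left(N,c \right)} = N + 2 c$
$\left(E{\left(-1975,-100 \right)} + 2657835\right) \left(1872400 - 3655140\right) = \left(\left(-1975 + 2 \left(-100\right)\right) + 2657835\right) \left(1872400 - 3655140\right) = \left(\left(-1975 - 200\right) + 2657835\right) \left(-1782740\right) = \left(-2175 + 2657835\right) \left(-1782740\right) = 2655660 \left(-1782740\right) = -4734351308400$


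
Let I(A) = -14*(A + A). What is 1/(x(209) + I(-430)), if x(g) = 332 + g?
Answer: 1/12581 ≈ 7.9485e-5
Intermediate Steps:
I(A) = -28*A
1/(x(209) + I(-430)) = 1/((332 + 209) - 28*(-430)) = 1/(541 + 12040) = 1/12581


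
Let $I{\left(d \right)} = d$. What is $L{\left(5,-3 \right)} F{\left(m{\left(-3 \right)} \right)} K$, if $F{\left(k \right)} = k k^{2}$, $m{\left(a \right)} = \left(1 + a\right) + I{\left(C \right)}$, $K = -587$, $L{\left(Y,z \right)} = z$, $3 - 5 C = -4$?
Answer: $- \frac{47547}{125} \approx -380.38$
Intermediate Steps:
$C = \frac{7}{5}$ ($C = \frac{3}{5} - - \frac{4}{5} = \frac{3}{5} + \frac{4}{5} = \frac{7}{5} \approx 1.4$)
$m{\left(a \right)} = \frac{12}{5} + a$ ($m{\left(a \right)} = \left(1 + a\right) + \frac{7}{5} = \frac{12}{5} + a$)
$F{\left(k \right)} = k^{3}$
$L{\left(5,-3 \right)} F{\left(m{\left(-3 \right)} \right)} K = - 3 \left(\frac{12}{5} - 3\right)^{3} \left(-587\right) = - 3 \left(- \frac{3}{5}\right)^{3} \left(-587\right) = \left(-3\right) \left(- \frac{27}{125}\right) \left(-587\right) = \frac{81}{125} \left(-587\right) = - \frac{47547}{125}$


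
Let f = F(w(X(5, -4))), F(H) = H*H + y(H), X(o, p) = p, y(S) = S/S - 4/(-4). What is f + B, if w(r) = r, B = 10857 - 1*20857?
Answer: -9982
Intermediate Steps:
y(S) = 2 (y(S) = 1 - 4*(-¼) = 1 + 1 = 2)
B = -10000 (B = 10857 - 20857 = -10000)
F(H) = 2 + H² (F(H) = H*H + 2 = H² + 2 = 2 + H²)
f = 18 (f = 2 + (-4)² = 2 + 16 = 18)
f + B = 18 - 10000 = -9982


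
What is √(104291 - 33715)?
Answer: 4*√4411 ≈ 265.66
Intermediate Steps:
√(104291 - 33715) = √70576 = 4*√4411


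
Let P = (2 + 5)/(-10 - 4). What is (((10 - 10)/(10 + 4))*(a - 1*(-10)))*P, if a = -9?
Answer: 0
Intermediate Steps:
P = -1/2 (P = 7/(-14) = 7*(-1/14) = -1/2 ≈ -0.50000)
(((10 - 10)/(10 + 4))*(a - 1*(-10)))*P = (((10 - 10)/(10 + 4))*(-9 - 1*(-10)))*(-1/2) = ((0/14)*(-9 + 10))*(-1/2) = ((0*(1/14))*1)*(-1/2) = (0*1)*(-1/2) = 0*(-1/2) = 0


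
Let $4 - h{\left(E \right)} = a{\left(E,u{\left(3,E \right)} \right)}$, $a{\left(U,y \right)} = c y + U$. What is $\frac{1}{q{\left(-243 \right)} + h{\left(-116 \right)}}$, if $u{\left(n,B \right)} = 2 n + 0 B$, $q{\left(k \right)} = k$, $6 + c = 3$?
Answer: $- \frac{1}{105} \approx -0.0095238$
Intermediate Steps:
$c = -3$ ($c = -6 + 3 = -3$)
$u{\left(n,B \right)} = 2 n$ ($u{\left(n,B \right)} = 2 n + 0 = 2 n$)
$a{\left(U,y \right)} = U - 3 y$ ($a{\left(U,y \right)} = - 3 y + U = U - 3 y$)
$h{\left(E \right)} = 22 - E$ ($h{\left(E \right)} = 4 - \left(E - 3 \cdot 2 \cdot 3\right) = 4 - \left(E - 18\right) = 4 - \left(-18 + E\right) = 22 - E$)
$\frac{1}{q{\left(-243 \right)} + h{\left(-116 \right)}} = \frac{1}{-243 + \left(22 - -116\right)} = \frac{1}{-243 + \left(22 + 116\right)} = \frac{1}{-243 + 138} = \frac{1}{-105} = - \frac{1}{105}$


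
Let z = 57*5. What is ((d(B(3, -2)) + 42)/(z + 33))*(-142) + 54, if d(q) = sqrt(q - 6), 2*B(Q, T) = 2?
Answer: 1868/53 - 71*I*sqrt(5)/159 ≈ 35.245 - 0.9985*I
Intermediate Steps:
B(Q, T) = 1 (B(Q, T) = (1/2)*2 = 1)
z = 285
d(q) = sqrt(-6 + q)
((d(B(3, -2)) + 42)/(z + 33))*(-142) + 54 = ((sqrt(-6 + 1) + 42)/(285 + 33))*(-142) + 54 = ((sqrt(-5) + 42)/318)*(-142) + 54 = ((I*sqrt(5) + 42)*(1/318))*(-142) + 54 = ((42 + I*sqrt(5))*(1/318))*(-142) + 54 = (7/53 + I*sqrt(5)/318)*(-142) + 54 = (-994/53 - 71*I*sqrt(5)/159) + 54 = 1868/53 - 71*I*sqrt(5)/159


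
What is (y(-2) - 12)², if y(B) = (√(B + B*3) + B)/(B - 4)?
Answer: (35 + I*√2)²/9 ≈ 135.89 + 10.999*I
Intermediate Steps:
y(B) = (B + 2*√B)/(-4 + B) (y(B) = (√(B + 3*B) + B)/(-4 + B) = (√(4*B) + B)/(-4 + B) = (2*√B + B)/(-4 + B) = (B + 2*√B)/(-4 + B))
(y(-2) - 12)² = ((-2 + 2*√(-2))/(-4 - 2) - 12)² = ((-2 + 2*(I*√2))/(-6) - 12)² = (-(-2 + 2*I*√2)/6 - 12)² = ((⅓ - I*√2/3) - 12)² = (-35/3 - I*√2/3)²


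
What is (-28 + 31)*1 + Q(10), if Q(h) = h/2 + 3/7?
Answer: 59/7 ≈ 8.4286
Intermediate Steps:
Q(h) = 3/7 + h/2 (Q(h) = h*(1/2) + 3*(1/7) = h/2 + 3/7 = 3/7 + h/2)
(-28 + 31)*1 + Q(10) = (-28 + 31)*1 + (3/7 + (1/2)*10) = 3*1 + (3/7 + 5) = 3 + 38/7 = 59/7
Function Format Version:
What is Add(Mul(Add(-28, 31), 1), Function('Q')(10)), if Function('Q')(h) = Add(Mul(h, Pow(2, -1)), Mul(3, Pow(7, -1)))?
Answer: Rational(59, 7) ≈ 8.4286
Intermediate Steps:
Function('Q')(h) = Add(Rational(3, 7), Mul(Rational(1, 2), h)) (Function('Q')(h) = Add(Mul(h, Rational(1, 2)), Mul(3, Rational(1, 7))) = Add(Mul(Rational(1, 2), h), Rational(3, 7)) = Add(Rational(3, 7), Mul(Rational(1, 2), h)))
Add(Mul(Add(-28, 31), 1), Function('Q')(10)) = Add(Mul(Add(-28, 31), 1), Add(Rational(3, 7), Mul(Rational(1, 2), 10))) = Add(Mul(3, 1), Add(Rational(3, 7), 5)) = Add(3, Rational(38, 7)) = Rational(59, 7)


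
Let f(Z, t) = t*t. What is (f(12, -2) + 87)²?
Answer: 8281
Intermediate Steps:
f(Z, t) = t²
(f(12, -2) + 87)² = ((-2)² + 87)² = (4 + 87)² = 91² = 8281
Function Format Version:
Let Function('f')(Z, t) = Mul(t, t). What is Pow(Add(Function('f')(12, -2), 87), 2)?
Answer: 8281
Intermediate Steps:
Function('f')(Z, t) = Pow(t, 2)
Pow(Add(Function('f')(12, -2), 87), 2) = Pow(Add(Pow(-2, 2), 87), 2) = Pow(Add(4, 87), 2) = Pow(91, 2) = 8281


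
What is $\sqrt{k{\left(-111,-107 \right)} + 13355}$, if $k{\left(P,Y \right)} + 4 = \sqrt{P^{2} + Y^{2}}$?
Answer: $\sqrt{13351 + \sqrt{23770}} \approx 116.21$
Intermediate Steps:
$k{\left(P,Y \right)} = -4 + \sqrt{P^{2} + Y^{2}}$
$\sqrt{k{\left(-111,-107 \right)} + 13355} = \sqrt{\left(-4 + \sqrt{\left(-111\right)^{2} + \left(-107\right)^{2}}\right) + 13355} = \sqrt{\left(-4 + \sqrt{12321 + 11449}\right) + 13355} = \sqrt{\left(-4 + \sqrt{23770}\right) + 13355} = \sqrt{13351 + \sqrt{23770}}$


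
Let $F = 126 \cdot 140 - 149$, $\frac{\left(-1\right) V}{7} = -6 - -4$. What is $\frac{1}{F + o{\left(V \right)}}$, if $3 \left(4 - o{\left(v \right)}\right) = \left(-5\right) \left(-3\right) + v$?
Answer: $\frac{3}{52456} \approx 5.7191 \cdot 10^{-5}$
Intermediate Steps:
$V = 14$ ($V = - 7 \left(-6 - -4\right) = - 7 \left(-6 + 4\right) = \left(-7\right) \left(-2\right) = 14$)
$F = 17491$ ($F = 17640 - 149 = 17491$)
$o{\left(v \right)} = -1 - \frac{v}{3}$ ($o{\left(v \right)} = 4 - \frac{\left(-5\right) \left(-3\right) + v}{3} = 4 - \frac{15 + v}{3} = 4 - \left(5 + \frac{v}{3}\right) = -1 - \frac{v}{3}$)
$\frac{1}{F + o{\left(V \right)}} = \frac{1}{17491 - \frac{17}{3}} = \frac{1}{\frac{52456}{3}} = \frac{3}{52456}$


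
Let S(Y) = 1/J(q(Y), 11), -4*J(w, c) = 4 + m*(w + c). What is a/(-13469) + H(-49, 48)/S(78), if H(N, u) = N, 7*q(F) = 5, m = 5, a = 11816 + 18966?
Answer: 20586413/26938 ≈ 764.21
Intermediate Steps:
a = 30782
q(F) = 5/7 (q(F) = (⅐)*5 = 5/7)
J(w, c) = -1 - 5*c/4 - 5*w/4 (J(w, c) = -(4 + 5*(w + c))/4 = -(4 + 5*(c + w))/4 = -(4 + (5*c + 5*w))/4 = -(4 + 5*c + 5*w)/4 = -1 - 5*c/4 - 5*w/4)
S(Y) = -14/219 (S(Y) = 1/(-1 - 5/4*11 - 5/4*5/7) = 1/(-1 - 55/4 - 25/28) = 1/(-219/14) = -14/219)
a/(-13469) + H(-49, 48)/S(78) = 30782/(-13469) - 49/(-14/219) = 30782*(-1/13469) - 49*(-219/14) = -30782/13469 + 1533/2 = 20586413/26938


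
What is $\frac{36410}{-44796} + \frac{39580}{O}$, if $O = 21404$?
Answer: $\frac{124213255}{119851698} \approx 1.0364$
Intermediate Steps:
$\frac{36410}{-44796} + \frac{39580}{O} = \frac{36410}{-44796} + \frac{39580}{21404} = 36410 \left(- \frac{1}{44796}\right) + 39580 \cdot \frac{1}{21404} = - \frac{18205}{22398} + \frac{9895}{5351} = \frac{124213255}{119851698}$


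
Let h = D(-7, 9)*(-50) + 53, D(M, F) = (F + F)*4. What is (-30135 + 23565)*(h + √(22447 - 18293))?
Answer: 23303790 - 6570*√4154 ≈ 2.2880e+7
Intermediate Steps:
D(M, F) = 8*F (D(M, F) = (2*F)*4 = 8*F)
h = -3547 (h = (8*9)*(-50) + 53 = 72*(-50) + 53 = -3600 + 53 = -3547)
(-30135 + 23565)*(h + √(22447 - 18293)) = (-30135 + 23565)*(-3547 + √(22447 - 18293)) = -6570*(-3547 + √4154) = 23303790 - 6570*√4154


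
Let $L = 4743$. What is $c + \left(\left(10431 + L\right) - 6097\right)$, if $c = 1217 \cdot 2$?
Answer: $11511$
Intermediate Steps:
$c = 2434$
$c + \left(\left(10431 + L\right) - 6097\right) = 2434 + \left(\left(10431 + 4743\right) - 6097\right) = 2434 + \left(15174 - 6097\right) = 2434 + 9077 = 11511$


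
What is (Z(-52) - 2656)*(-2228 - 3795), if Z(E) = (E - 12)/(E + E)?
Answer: 207913960/13 ≈ 1.5993e+7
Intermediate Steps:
Z(E) = (-12 + E)/(2*E) (Z(E) = (-12 + E)/((2*E)) = (-12 + E)*(1/(2*E)) = (-12 + E)/(2*E))
(Z(-52) - 2656)*(-2228 - 3795) = ((1/2)*(-12 - 52)/(-52) - 2656)*(-2228 - 3795) = ((1/2)*(-1/52)*(-64) - 2656)*(-6023) = (8/13 - 2656)*(-6023) = -34520/13*(-6023) = 207913960/13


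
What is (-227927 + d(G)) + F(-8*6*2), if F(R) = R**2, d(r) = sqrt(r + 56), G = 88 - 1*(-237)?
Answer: -218711 + sqrt(381) ≈ -2.1869e+5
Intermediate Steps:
G = 325 (G = 88 + 237 = 325)
d(r) = sqrt(56 + r)
(-227927 + d(G)) + F(-8*6*2) = (-227927 + sqrt(56 + 325)) + (-8*6*2)**2 = (-227927 + sqrt(381)) + (-48*2)**2 = (-227927 + sqrt(381)) + (-96)**2 = (-227927 + sqrt(381)) + 9216 = -218711 + sqrt(381)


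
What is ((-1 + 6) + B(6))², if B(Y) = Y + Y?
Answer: 289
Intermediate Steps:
B(Y) = 2*Y
((-1 + 6) + B(6))² = ((-1 + 6) + 2*6)² = (5 + 12)² = 17² = 289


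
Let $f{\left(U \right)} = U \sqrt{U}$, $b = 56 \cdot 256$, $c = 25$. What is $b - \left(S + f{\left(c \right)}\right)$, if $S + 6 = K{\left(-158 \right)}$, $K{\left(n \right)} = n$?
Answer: $14375$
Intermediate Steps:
$b = 14336$
$f{\left(U \right)} = U^{\frac{3}{2}}$
$S = -164$ ($S = -6 - 158 = -164$)
$b - \left(S + f{\left(c \right)}\right) = 14336 - \left(-164 + 25^{\frac{3}{2}}\right) = 14336 - \left(-164 + 125\right) = 14336 - -39 = 14336 + 39 = 14375$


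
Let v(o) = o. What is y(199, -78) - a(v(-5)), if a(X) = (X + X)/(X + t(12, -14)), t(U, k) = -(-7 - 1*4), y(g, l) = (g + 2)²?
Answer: 121208/3 ≈ 40403.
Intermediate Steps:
y(g, l) = (2 + g)²
t(U, k) = 11 (t(U, k) = -(-7 - 4) = -1*(-11) = 11)
a(X) = 2*X/(11 + X) (a(X) = (X + X)/(X + 11) = (2*X)/(11 + X) = 2*X/(11 + X))
y(199, -78) - a(v(-5)) = (2 + 199)² - 2*(-5)/(11 - 5) = 201² - 2*(-5)/6 = 40401 - 2*(-5)/6 = 40401 - 1*(-5/3) = 40401 + 5/3 = 121208/3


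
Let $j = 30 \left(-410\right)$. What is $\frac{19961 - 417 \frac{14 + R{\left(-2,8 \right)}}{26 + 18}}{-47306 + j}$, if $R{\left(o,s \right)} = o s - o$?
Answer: $- \frac{19961}{59606} \approx -0.33488$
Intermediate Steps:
$R{\left(o,s \right)} = - o + o s$
$j = -12300$
$\frac{19961 - 417 \frac{14 + R{\left(-2,8 \right)}}{26 + 18}}{-47306 + j} = \frac{19961 - 417 \frac{14 - 2 \left(-1 + 8\right)}{26 + 18}}{-47306 - 12300} = \frac{19961 - 417 \frac{14 - 14}{44}}{-59606} = \left(19961 - 417 \left(14 - 14\right) \frac{1}{44}\right) \left(- \frac{1}{59606}\right) = \left(19961 - 417 \cdot 0 \cdot \frac{1}{44}\right) \left(- \frac{1}{59606}\right) = \left(19961 - 0\right) \left(- \frac{1}{59606}\right) = \left(19961 + 0\right) \left(- \frac{1}{59606}\right) = 19961 \left(- \frac{1}{59606}\right) = - \frac{19961}{59606}$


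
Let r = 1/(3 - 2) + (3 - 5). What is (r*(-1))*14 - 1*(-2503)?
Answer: 2517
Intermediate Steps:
r = -1 (r = 1/1 - 2 = 1 - 2 = -1)
(r*(-1))*14 - 1*(-2503) = -1*(-1)*14 - 1*(-2503) = 1*14 + 2503 = 14 + 2503 = 2517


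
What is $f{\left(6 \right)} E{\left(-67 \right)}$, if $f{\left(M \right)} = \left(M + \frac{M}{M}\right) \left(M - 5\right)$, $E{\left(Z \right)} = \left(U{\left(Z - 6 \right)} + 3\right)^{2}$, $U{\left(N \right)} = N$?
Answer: $34300$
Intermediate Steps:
$E{\left(Z \right)} = \left(-3 + Z\right)^{2}$ ($E{\left(Z \right)} = \left(\left(Z - 6\right) + 3\right)^{2} = \left(\left(-6 + Z\right) + 3\right)^{2} = \left(-3 + Z\right)^{2}$)
$f{\left(M \right)} = \left(1 + M\right) \left(-5 + M\right)$ ($f{\left(M \right)} = \left(M + 1\right) \left(-5 + M\right) = \left(1 + M\right) \left(-5 + M\right)$)
$f{\left(6 \right)} E{\left(-67 \right)} = \left(-5 + 6^{2} - 24\right) \left(-3 - 67\right)^{2} = \left(-5 + 36 - 24\right) \left(-70\right)^{2} = 7 \cdot 4900 = 34300$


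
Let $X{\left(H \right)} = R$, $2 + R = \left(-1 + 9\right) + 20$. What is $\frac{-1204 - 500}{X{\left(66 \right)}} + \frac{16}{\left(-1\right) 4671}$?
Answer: $- \frac{3979900}{60723} \approx -65.542$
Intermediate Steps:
$R = 26$ ($R = -2 + \left(\left(-1 + 9\right) + 20\right) = -2 + \left(8 + 20\right) = -2 + 28 = 26$)
$X{\left(H \right)} = 26$
$\frac{-1204 - 500}{X{\left(66 \right)}} + \frac{16}{\left(-1\right) 4671} = \frac{-1204 - 500}{26} + \frac{16}{\left(-1\right) 4671} = \left(-1704\right) \frac{1}{26} + \frac{16}{-4671} = - \frac{852}{13} + 16 \left(- \frac{1}{4671}\right) = - \frac{852}{13} - \frac{16}{4671} = - \frac{3979900}{60723}$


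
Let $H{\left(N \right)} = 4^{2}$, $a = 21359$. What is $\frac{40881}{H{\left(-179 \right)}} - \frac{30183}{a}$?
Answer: $\frac{872694351}{341744} \approx 2553.6$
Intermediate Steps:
$H{\left(N \right)} = 16$
$\frac{40881}{H{\left(-179 \right)}} - \frac{30183}{a} = \frac{40881}{16} - \frac{30183}{21359} = \frac{872694351}{341744}$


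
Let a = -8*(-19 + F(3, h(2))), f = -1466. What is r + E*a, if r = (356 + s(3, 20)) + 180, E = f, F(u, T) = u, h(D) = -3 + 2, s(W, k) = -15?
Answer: -187127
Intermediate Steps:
h(D) = -1
E = -1466
a = 128 (a = -8*(-19 + 3) = -8*(-16) = 128)
r = 521 (r = (356 - 15) + 180 = 341 + 180 = 521)
r + E*a = 521 - 1466*128 = 521 - 187648 = -187127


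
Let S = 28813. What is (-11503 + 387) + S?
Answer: 17697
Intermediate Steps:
(-11503 + 387) + S = (-11503 + 387) + 28813 = -11116 + 28813 = 17697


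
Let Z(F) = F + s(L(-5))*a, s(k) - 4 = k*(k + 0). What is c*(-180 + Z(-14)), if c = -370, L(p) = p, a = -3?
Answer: 103970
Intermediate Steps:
s(k) = 4 + k**2 (s(k) = 4 + k*(k + 0) = 4 + k*k = 4 + k**2)
Z(F) = -87 + F (Z(F) = F + (4 + (-5)**2)*(-3) = F + (4 + 25)*(-3) = F + 29*(-3) = F - 87 = -87 + F)
c*(-180 + Z(-14)) = -370*(-180 + (-87 - 14)) = -370*(-180 - 101) = -370*(-281) = 103970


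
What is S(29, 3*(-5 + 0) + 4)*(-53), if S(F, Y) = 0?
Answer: 0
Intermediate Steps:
S(29, 3*(-5 + 0) + 4)*(-53) = 0*(-53) = 0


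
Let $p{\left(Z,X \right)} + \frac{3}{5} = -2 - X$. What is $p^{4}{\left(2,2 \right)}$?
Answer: $\frac{279841}{625} \approx 447.75$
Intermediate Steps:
$p{\left(Z,X \right)} = - \frac{13}{5} - X$ ($p{\left(Z,X \right)} = - \frac{3}{5} - \left(2 + X\right) = - \frac{13}{5} - X$)
$p^{4}{\left(2,2 \right)} = \left(- \frac{13}{5} - 2\right)^{4} = \left(- \frac{23}{5}\right)^{4} = \frac{279841}{625}$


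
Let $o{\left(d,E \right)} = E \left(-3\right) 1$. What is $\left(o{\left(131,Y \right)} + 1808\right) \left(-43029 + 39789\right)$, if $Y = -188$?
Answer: $-7685280$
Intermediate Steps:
$o{\left(d,E \right)} = - 3 E$ ($o{\left(d,E \right)} = - 3 E 1 = - 3 E$)
$\left(o{\left(131,Y \right)} + 1808\right) \left(-43029 + 39789\right) = \left(\left(-3\right) \left(-188\right) + 1808\right) \left(-43029 + 39789\right) = \left(564 + 1808\right) \left(-3240\right) = 2372 \left(-3240\right) = -7685280$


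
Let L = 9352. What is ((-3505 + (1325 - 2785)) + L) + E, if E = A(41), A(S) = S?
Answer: 4428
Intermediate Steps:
E = 41
((-3505 + (1325 - 2785)) + L) + E = ((-3505 + (1325 - 2785)) + 9352) + 41 = ((-3505 - 1460) + 9352) + 41 = (-4965 + 9352) + 41 = 4387 + 41 = 4428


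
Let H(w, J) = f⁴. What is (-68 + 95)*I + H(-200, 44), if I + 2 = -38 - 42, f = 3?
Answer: -2133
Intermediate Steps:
I = -82 (I = -2 + (-38 - 42) = -2 - 80 = -82)
H(w, J) = 81 (H(w, J) = 3⁴ = 81)
(-68 + 95)*I + H(-200, 44) = (-68 + 95)*(-82) + 81 = 27*(-82) + 81 = -2214 + 81 = -2133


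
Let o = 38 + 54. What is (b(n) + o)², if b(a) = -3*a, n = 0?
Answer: 8464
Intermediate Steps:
o = 92
(b(n) + o)² = (-3*0 + 92)² = (0 + 92)² = 92² = 8464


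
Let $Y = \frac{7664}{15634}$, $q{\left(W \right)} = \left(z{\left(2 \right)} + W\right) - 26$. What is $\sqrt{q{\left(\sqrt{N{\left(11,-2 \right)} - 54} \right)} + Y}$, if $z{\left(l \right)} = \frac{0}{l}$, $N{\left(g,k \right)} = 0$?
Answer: $\frac{\sqrt{-1558787970 + 183316467 i \sqrt{6}}}{7817} \approx 0.72018 + 5.1018 i$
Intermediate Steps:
$z{\left(l \right)} = 0$
$q{\left(W \right)} = -26 + W$ ($q{\left(W \right)} = \left(0 + W\right) - 26 = W - 26 = -26 + W$)
$Y = \frac{3832}{7817}$ ($Y = 7664 \cdot \frac{1}{15634} = \frac{3832}{7817} \approx 0.49021$)
$\sqrt{q{\left(\sqrt{N{\left(11,-2 \right)} - 54} \right)} + Y} = \sqrt{\left(-26 + \sqrt{0 - 54}\right) + \frac{3832}{7817}} = \sqrt{\left(-26 + \sqrt{-54}\right) + \frac{3832}{7817}} = \sqrt{\left(-26 + 3 i \sqrt{6}\right) + \frac{3832}{7817}} = \sqrt{- \frac{199410}{7817} + 3 i \sqrt{6}}$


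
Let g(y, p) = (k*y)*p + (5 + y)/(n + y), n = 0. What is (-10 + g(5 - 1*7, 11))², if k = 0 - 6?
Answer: 58081/4 ≈ 14520.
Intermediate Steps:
k = -6
g(y, p) = (5 + y)/y - 6*p*y (g(y, p) = (-6*y)*p + (5 + y)/(0 + y) = -6*p*y + (5 + y)/y = (5 + y)/y - 6*p*y)
(-10 + g(5 - 1*7, 11))² = (-10 + (1 + 5/(5 - 1*7) - 6*11*(5 - 1*7)))² = (-10 + (1 + 5/(5 - 7) - 6*11*(5 - 7)))² = (-10 + (1 + 5/(-2) - 6*11*(-2)))² = (-10 + (1 + 5*(-½) + 132))² = (-10 + (1 - 5/2 + 132))² = (-10 + 261/2)² = (241/2)² = 58081/4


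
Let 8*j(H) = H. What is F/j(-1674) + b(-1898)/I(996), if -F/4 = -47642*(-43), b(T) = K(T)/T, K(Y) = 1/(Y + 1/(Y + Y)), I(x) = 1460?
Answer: 57464879524082519/1467403449030 ≈ 39161.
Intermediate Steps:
j(H) = H/8
K(Y) = 1/(Y + 1/(2*Y))
b(T) = 2/(1 + 2*T²) (b(T) = (2*T/(1 + 2*T²))/T = 2/(1 + 2*T²))
F = -8194424 (F = -(-190568)*(-43) = -4*2048606 = -8194424)
F/j(-1674) + b(-1898)/I(996) = -8194424/((⅛)*(-1674)) + (2/(1 + 2*(-1898)²))/1460 = -8194424/(-837/4) + (2/(1 + 2*3602404))*(1/1460) = -8194424*(-4/837) + (2/(1 + 7204808))*(1/1460) = 32777696/837 + (2/7204809)*(1/1460) = 32777696/837 + 1/5259510570 = 57464879524082519/1467403449030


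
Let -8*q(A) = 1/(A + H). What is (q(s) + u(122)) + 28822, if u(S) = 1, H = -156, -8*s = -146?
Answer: 31762947/1102 ≈ 28823.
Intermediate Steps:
s = 73/4 (s = -⅛*(-146) = 73/4 ≈ 18.250)
q(A) = -1/(8*(-156 + A)) (q(A) = -1/(8*(A - 156)) = -1/(8*(-156 + A)))
(q(s) + u(122)) + 28822 = (-1/(-1248 + 8*(73/4)) + 1) + 28822 = (-1/(-1248 + 146) + 1) + 28822 = (-1/(-1102) + 1) + 28822 = (-1*(-1/1102) + 1) + 28822 = (1/1102 + 1) + 28822 = 1103/1102 + 28822 = 31762947/1102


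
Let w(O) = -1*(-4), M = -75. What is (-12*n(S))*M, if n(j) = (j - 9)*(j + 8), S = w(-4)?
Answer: -54000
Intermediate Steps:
w(O) = 4
S = 4
n(j) = (-9 + j)*(8 + j)
(-12*n(S))*M = -12*(-72 + 4² - 1*4)*(-75) = -12*(-72 + 16 - 4)*(-75) = -12*(-60)*(-75) = 720*(-75) = -54000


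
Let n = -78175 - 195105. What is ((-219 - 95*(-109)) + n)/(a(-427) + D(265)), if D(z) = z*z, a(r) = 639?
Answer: -32893/8858 ≈ -3.7134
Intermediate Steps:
D(z) = z²
n = -273280
((-219 - 95*(-109)) + n)/(a(-427) + D(265)) = ((-219 - 95*(-109)) - 273280)/(639 + 265²) = ((-219 + 10355) - 273280)/(639 + 70225) = (10136 - 273280)/70864 = -263144*1/70864 = -32893/8858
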